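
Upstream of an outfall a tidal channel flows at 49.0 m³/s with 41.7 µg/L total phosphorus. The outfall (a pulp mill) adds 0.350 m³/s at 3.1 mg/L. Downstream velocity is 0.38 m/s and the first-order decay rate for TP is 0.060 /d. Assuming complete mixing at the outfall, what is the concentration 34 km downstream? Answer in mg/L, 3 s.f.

0.0596 mg/L

41.7 µg/L = 0.0417 mg/L.
After complete mixing, C₀ = (0.35·3.1 + 49·0.0417) / 49.35 = 0.06339 mg/L.
Travel time t = 3.4e+04 m / 0.38 m/s = 8.947e+04 s = 1.036 d.
C = 0.06339·exp(−0.060·1.036) = 0.06339·0.9398 = 0.05957 mg/L.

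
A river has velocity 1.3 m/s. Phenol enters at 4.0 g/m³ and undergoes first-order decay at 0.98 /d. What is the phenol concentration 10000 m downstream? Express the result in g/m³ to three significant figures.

Travel time t = 10000 m / 1.3 m/s = 1e+04/1.3 = 7692 s = 0.08903 d.
First-order decay: C = 4.0·exp(−0.98·0.08903) = 4.0·0.9164 = 3.666 g/m³.

3.67 g/m³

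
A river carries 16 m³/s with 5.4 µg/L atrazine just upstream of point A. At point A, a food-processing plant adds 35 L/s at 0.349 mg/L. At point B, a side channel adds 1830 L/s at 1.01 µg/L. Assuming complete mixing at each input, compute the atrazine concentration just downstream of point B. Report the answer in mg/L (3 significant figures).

0.00562 mg/L

5.4 µg/L = 0.0054 mg/L.
35 L/s = 0.035 m³/s.
After input A: C = (16·0.0054 + 0.035·0.349) / 16.04 = 0.00615 mg/L.
1830 L/s = 1.83 m³/s.
1.01 µg/L = 0.00101 mg/L.
After input B: C = (16.04·0.00615 + 1.83·0.00101) / 17.87 = 0.005623 mg/L.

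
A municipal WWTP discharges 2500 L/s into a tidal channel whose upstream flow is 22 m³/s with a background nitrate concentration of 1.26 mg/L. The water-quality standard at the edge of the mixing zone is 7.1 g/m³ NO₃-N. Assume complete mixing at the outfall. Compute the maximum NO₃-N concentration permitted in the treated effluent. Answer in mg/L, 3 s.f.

2500 L/s = 2.5 m³/s.
Mass balance: 7.1·24.5 = 2.5·Cₑ + 22·1.26.
Cₑ = (173.9 − 27.72) / 2.5 = 58.49 mg/L.

58.5 mg/L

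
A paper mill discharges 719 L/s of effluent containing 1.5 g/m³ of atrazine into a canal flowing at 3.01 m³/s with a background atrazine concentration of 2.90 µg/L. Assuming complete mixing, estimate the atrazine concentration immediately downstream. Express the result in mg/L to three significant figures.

719 L/s = 0.719 m³/s.
2.90 µg/L = 0.0029 mg/L.
Flow-weighted mixing gives C = (0.719·1.5 + 3.01·0.0029) / (0.719 + 3.01) = 1.087/3.729 = 0.2916 mg/L.

0.292 mg/L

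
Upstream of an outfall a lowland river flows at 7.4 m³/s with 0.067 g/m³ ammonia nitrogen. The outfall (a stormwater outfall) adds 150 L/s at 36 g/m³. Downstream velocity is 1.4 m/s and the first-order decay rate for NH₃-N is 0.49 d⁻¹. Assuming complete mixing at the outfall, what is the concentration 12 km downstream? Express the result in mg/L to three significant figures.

150 L/s = 0.15 m³/s.
After complete mixing, C₀ = (0.15·36 + 7.4·0.067) / 7.55 = 0.7809 mg/L.
Travel time t = 1.2e+04 m / 1.4 m/s = 8571 s = 0.09921 d.
C = 0.7809·exp(−0.49·0.09921) = 0.7809·0.9526 = 0.7438 mg/L.

0.744 mg/L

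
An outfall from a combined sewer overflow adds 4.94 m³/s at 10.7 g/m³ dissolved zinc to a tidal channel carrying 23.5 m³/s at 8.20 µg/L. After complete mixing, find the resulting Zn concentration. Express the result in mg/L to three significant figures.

1.87 mg/L

8.20 µg/L = 0.0082 mg/L.
Conservation of mass across the mixing zone: C = (4.94·10.7 + 23.5·0.0082) / (4.94 + 23.5) = 53.05/28.44 = 1.865 mg/L.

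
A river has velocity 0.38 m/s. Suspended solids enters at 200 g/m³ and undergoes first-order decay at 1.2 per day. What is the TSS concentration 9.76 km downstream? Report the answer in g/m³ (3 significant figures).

Travel time t = 9.76 km / 0.38 m/s = 9760/0.38 = 2.568e+04 s = 0.2973 d.
First-order decay: C = 200·exp(−1.2·0.2973) = 200·0.7 = 140 g/m³.

140 g/m³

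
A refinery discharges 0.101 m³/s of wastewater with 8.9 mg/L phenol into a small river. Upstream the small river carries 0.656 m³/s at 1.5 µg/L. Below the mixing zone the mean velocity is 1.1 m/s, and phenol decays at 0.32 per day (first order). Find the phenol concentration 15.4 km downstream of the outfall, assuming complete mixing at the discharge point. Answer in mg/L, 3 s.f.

1.13 mg/L

1.5 µg/L = 0.0015 mg/L.
After complete mixing, C₀ = (0.101·8.9 + 0.656·0.0015) / 0.757 = 1.189 mg/L.
Travel time t = 1.54e+04 m / 1.1 m/s = 1.4e+04 s = 0.162 d.
C = 1.189·exp(−0.32·0.162) = 1.189·0.9495 = 1.129 mg/L.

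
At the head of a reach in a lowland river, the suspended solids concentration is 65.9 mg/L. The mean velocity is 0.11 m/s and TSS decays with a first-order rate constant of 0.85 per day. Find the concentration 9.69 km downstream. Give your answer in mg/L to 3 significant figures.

Travel time t = 9.69 km / 0.11 m/s = 9690/0.11 = 8.809e+04 s = 1.02 d.
First-order decay: C = 65.9·exp(−0.85·1.02) = 65.9·0.4204 = 27.7 mg/L.

27.7 mg/L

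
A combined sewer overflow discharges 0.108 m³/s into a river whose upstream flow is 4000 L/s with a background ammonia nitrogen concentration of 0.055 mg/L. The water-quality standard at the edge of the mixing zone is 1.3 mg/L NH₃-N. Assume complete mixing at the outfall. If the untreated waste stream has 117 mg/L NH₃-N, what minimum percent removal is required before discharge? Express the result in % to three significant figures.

4000 L/s = 4 m³/s.
Mass balance: 1.3·4.108 = 0.108·Cₑ + 4·0.055.
Cₑ = (5.34 − 0.22) / 0.108 = 47.41 mg/L.
Required removal = 1 − 47.41/117 = 59.48 %.

59.5 %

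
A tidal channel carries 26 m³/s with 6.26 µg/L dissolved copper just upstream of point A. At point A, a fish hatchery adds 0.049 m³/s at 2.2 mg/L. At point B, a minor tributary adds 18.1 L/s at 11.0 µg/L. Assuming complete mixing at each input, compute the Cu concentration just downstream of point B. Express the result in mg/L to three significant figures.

0.0104 mg/L

6.26 µg/L = 0.00626 mg/L.
After input A: C = (26·0.00626 + 0.049·2.2) / 26.05 = 0.01039 mg/L.
18.1 L/s = 0.0181 m³/s.
11.0 µg/L = 0.011 mg/L.
After input B: C = (26.05·0.01039 + 0.0181·0.011) / 26.07 = 0.01039 mg/L.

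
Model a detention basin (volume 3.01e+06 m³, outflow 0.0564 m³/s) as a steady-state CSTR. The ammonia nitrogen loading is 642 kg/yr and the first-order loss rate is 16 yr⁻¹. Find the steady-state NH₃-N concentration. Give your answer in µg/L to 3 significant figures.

Outflow Q = 0.0564 m³/s × 3.156e+07 s/yr = 1.78e+06 m³/yr.
Steady-state CSTR mass balance: W = Q·C + k·V·C, so C = W/(Q + kV).
Q + kV = 1.78e+06 + 16·3.01e+06 = 4.994e+07 m³/yr.
C = 642/4.994e+07 = 1.286e-05 kg/m³ = 0.01286 mg/L = 12.86 µg/L.

12.9 µg/L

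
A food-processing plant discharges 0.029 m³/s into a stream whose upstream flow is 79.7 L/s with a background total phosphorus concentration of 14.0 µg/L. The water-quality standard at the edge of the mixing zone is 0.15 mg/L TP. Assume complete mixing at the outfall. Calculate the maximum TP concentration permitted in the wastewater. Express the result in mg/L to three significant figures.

0.524 mg/L

79.7 L/s = 0.0797 m³/s.
14.0 µg/L = 0.014 mg/L.
Mass balance: 0.15·0.1087 = 0.029·Cₑ + 0.0797·0.014.
Cₑ = (0.01631 − 0.001116) / 0.029 = 0.5238 mg/L.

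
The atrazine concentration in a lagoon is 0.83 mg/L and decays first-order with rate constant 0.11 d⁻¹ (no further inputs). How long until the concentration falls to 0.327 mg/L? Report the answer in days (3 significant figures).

t = ln(C₀/C)/k = ln(0.83/0.327)/0.11 = 0.9315/0.11 = 8.468 d.

8.47 d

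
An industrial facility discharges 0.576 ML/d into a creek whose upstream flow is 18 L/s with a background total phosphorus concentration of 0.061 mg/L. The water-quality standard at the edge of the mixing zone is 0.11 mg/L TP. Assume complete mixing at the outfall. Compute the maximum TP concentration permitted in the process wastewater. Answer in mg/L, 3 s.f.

0.242 mg/L

0.576 ML/d = 0.006667 m³/s.
18 L/s = 0.018 m³/s.
Mass balance: 0.11·0.02467 = 0.006667·Cₑ + 0.018·0.061.
Cₑ = (0.002713 − 0.001098) / 0.006667 = 0.2423 mg/L.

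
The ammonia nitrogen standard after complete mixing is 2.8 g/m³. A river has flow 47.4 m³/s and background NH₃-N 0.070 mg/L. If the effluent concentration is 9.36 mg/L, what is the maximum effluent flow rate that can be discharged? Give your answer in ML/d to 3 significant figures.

1700 ML/d

Mass balance at complete mixing: C_std·(Q_w + Q_r) = Q_w·C_e + Q_r·C_b.
Rearranging, Q_w = Q_r·(C_std − C_b)/(C_e − C_std) = 47.4·(2.8 − 0.07) / (9.36 − 2.8) = 19.73 m³/s.
= 1704 ML/d.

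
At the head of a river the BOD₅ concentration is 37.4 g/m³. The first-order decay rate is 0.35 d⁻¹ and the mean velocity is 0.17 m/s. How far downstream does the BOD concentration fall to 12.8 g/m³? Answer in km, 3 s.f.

From C = C₀·e^(−kt), t = ln(C₀/C)/k = ln(37.4/12.8)/0.35 = 1.072/0.35 = 3.064 d.
Distance = v·t = 0.17 m/s × 2.647e+05 s = 4.5e+04 m = 45 km.

45.0 km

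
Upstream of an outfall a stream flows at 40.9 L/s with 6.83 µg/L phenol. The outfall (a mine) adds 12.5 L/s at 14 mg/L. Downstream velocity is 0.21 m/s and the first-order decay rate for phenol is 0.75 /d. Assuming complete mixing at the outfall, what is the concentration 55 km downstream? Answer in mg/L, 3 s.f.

0.338 mg/L

12.5 L/s = 0.0125 m³/s.
40.9 L/s = 0.0409 m³/s.
6.83 µg/L = 0.00683 mg/L.
After complete mixing, C₀ = (0.0125·14 + 0.0409·0.00683) / 0.0534 = 3.282 mg/L.
Travel time t = 5.5e+04 m / 0.21 m/s = 2.619e+05 s = 3.031 d.
C = 3.282·exp(−0.75·3.031) = 3.282·0.103 = 0.3379 mg/L.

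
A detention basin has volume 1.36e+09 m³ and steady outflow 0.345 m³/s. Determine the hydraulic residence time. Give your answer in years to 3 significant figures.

Q = 0.345 m³/s × 3.156e+07 s/yr = 1.089e+07 m³/yr.
Hydraulic residence time τ = V/Q = 1.36e+09/1.089e+07 = 124.9 yr.

125 yr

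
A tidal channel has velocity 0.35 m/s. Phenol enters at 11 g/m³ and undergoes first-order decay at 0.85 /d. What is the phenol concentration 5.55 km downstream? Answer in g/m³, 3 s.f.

9.41 g/m³

Travel time t = 5.55 km / 0.35 m/s = 5550/0.35 = 1.586e+04 s = 0.1835 d.
First-order decay: C = 11·exp(−0.85·0.1835) = 11·0.8556 = 9.411 g/m³.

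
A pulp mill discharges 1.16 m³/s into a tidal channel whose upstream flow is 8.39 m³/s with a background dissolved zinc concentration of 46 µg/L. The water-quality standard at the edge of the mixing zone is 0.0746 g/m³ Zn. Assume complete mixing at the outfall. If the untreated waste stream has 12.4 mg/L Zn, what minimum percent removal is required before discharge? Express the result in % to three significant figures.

97.7 %

46 µg/L = 0.046 mg/L.
Mass balance: 0.0746·9.55 = 1.16·Cₑ + 8.39·0.046.
Cₑ = (0.7124 − 0.3859) / 1.16 = 0.2815 mg/L.
Required removal = 1 − 0.2815/12.4 = 97.73 %.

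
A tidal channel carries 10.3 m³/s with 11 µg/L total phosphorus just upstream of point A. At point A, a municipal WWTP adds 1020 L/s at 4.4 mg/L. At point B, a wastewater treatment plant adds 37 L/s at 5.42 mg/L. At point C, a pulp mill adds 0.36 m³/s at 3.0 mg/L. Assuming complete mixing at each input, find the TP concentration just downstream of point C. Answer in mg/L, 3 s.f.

11 µg/L = 0.011 mg/L.
1020 L/s = 1.02 m³/s.
After input A: C = (10.3·0.011 + 1.02·4.4) / 11.32 = 0.4065 mg/L.
37 L/s = 0.037 m³/s.
After input B: C = (11.32·0.4065 + 0.037·5.42) / 11.36 = 0.4228 mg/L.
After input C: C = (11.36·0.4228 + 0.36·3) / 11.72 = 0.502 mg/L.

0.502 mg/L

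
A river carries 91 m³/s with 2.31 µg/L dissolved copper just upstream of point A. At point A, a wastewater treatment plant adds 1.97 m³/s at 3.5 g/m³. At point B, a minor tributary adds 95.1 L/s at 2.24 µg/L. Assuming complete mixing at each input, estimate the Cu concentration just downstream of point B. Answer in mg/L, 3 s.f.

2.31 µg/L = 0.00231 mg/L.
After input A: C = (91·0.00231 + 1.97·3.5) / 92.97 = 0.07642 mg/L.
95.1 L/s = 0.0951 m³/s.
2.24 µg/L = 0.00224 mg/L.
After input B: C = (92.97·0.07642 + 0.0951·0.00224) / 93.07 = 0.07635 mg/L.

0.0763 mg/L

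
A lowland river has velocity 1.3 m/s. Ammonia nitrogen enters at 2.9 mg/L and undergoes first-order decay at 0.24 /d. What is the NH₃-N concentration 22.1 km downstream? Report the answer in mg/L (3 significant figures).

Travel time t = 22.1 km / 1.3 m/s = 2.21e+04/1.3 = 1.7e+04 s = 0.1968 d.
First-order decay: C = 2.9·exp(−0.24·0.1968) = 2.9·0.9539 = 2.766 mg/L.

2.77 mg/L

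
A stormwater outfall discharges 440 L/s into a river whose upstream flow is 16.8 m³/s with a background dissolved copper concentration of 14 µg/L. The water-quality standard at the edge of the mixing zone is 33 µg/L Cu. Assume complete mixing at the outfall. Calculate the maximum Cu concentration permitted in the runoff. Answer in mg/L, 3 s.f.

440 L/s = 0.44 m³/s.
14 µg/L = 0.014 mg/L.
33 µg/L = 0.033 mg/L.
Mass balance: 0.033·17.24 = 0.44·Cₑ + 16.8·0.014.
Cₑ = (0.5689 − 0.2352) / 0.44 = 0.7585 mg/L.

0.758 mg/L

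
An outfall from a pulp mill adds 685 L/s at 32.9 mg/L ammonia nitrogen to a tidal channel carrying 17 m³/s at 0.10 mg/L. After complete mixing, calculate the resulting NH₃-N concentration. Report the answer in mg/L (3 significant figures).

1.37 mg/L

685 L/s = 0.685 m³/s.
Conservation of mass across the mixing zone: C = (0.685·32.9 + 17·0.1) / (0.685 + 17) = 24.24/17.68 = 1.37 mg/L.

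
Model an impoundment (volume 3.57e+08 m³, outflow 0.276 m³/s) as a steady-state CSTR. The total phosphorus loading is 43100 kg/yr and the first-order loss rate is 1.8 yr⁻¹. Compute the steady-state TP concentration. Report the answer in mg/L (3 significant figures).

Outflow Q = 0.276 m³/s × 3.156e+07 s/yr = 8.71e+06 m³/yr.
Steady-state CSTR mass balance: W = Q·C + k·V·C, so C = W/(Q + kV).
Q + kV = 8.71e+06 + 1.8·3.57e+08 = 6.513e+08 m³/yr.
C = 43100/6.513e+08 = 6.617e-05 kg/m³ = 0.06617 mg/L.

0.0662 mg/L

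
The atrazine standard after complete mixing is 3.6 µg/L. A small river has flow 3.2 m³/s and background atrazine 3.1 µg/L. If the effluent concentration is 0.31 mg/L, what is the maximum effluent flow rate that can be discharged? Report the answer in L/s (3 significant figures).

5.22 L/s

3.1 µg/L = 0.0031 mg/L.
3.6 µg/L = 0.0036 mg/L.
Mass balance at complete mixing: C_std·(Q_w + Q_r) = Q_w·C_e + Q_r·C_b.
Rearranging, Q_w = Q_r·(C_std − C_b)/(C_e − C_std) = 3.2·(0.0036 − 0.0031) / (0.31 − 0.0036) = 0.005222 m³/s.
= 5.222 L/s.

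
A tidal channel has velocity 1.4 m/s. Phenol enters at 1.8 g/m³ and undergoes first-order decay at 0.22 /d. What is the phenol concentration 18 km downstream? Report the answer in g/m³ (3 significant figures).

Travel time t = 18 km / 1.4 m/s = 1.8e+04/1.4 = 1.286e+04 s = 0.1488 d.
First-order decay: C = 1.8·exp(−0.22·0.1488) = 1.8·0.9678 = 1.742 g/m³.

1.74 g/m³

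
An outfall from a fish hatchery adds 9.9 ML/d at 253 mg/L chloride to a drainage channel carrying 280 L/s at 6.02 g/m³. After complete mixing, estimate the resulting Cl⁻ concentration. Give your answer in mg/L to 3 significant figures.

77.7 mg/L

9.9 ML/d = 0.1146 m³/s.
280 L/s = 0.28 m³/s.
By mass balance at complete mixing, C = (0.1146·253 + 0.28·6.02) / (0.1146 + 0.28) = 30.68/0.3946 = 77.74 mg/L.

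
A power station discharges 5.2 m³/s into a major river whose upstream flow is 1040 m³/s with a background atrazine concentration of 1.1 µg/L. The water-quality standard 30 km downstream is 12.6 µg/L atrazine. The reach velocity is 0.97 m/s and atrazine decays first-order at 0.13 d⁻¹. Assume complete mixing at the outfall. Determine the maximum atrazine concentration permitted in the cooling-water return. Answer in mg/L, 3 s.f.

1.1 µg/L = 0.0011 mg/L.
12.6 µg/L = 0.0126 mg/L.
Travel time to the compliance point: t = 3e+04/0.97 = 3.093e+04 s = 0.358 d; decay factor exp(−0.13·0.358) = 0.9545.
So the concentration just after mixing may be at most 0.0126/0.9545 = 0.0132 mg/L.
Mass balance: 0.0132·1045 = 5.2·Cₑ + 1040·0.0011.
Cₑ = (13.8 − 1.144) / 5.2 = 2.433 mg/L.

2.43 mg/L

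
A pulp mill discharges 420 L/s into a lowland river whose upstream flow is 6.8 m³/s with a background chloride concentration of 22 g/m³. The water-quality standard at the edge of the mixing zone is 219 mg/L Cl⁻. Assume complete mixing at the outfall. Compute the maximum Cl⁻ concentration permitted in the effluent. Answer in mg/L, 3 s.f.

420 L/s = 0.42 m³/s.
Mass balance: 219·7.22 = 0.42·Cₑ + 6.8·22.
Cₑ = (1581 − 149.6) / 0.42 = 3409 mg/L.

3410 mg/L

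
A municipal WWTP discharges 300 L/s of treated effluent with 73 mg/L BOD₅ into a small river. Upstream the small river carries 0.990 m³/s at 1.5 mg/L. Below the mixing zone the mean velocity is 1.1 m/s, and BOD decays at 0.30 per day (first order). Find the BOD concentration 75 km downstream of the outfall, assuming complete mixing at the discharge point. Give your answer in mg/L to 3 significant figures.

300 L/s = 0.3 m³/s.
After complete mixing, C₀ = (0.3·73 + 0.99·1.5) / 1.29 = 18.13 mg/L.
Travel time t = 7.5e+04 m / 1.1 m/s = 6.818e+04 s = 0.7891 d.
C = 18.13·exp(−0.30·0.7891) = 18.13·0.7892 = 14.31 mg/L.

14.3 mg/L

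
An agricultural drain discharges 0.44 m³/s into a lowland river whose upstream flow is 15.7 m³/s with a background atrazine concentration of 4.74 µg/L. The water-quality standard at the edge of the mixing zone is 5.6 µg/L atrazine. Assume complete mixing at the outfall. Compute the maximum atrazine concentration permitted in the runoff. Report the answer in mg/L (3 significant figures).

4.74 µg/L = 0.00474 mg/L.
5.6 µg/L = 0.0056 mg/L.
Mass balance: 0.0056·16.14 = 0.44·Cₑ + 15.7·0.00474.
Cₑ = (0.09038 − 0.07442) / 0.44 = 0.03629 mg/L.

0.0363 mg/L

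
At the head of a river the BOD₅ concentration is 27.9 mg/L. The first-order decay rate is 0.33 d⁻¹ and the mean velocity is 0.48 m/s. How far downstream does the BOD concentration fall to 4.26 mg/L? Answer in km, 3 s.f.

236 km

From C = C₀·e^(−kt), t = ln(C₀/C)/k = ln(27.9/4.26)/0.33 = 1.879/0.33 = 5.695 d.
Distance = v·t = 0.48 m/s × 4.92e+05 s = 2.362e+05 m = 236.2 km.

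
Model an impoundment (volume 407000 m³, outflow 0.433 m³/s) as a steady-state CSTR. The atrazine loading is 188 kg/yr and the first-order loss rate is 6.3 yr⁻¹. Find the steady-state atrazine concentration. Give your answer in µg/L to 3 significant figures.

Outflow Q = 0.433 m³/s × 3.156e+07 s/yr = 1.366e+07 m³/yr.
Steady-state CSTR mass balance: W = Q·C + k·V·C, so C = W/(Q + kV).
Q + kV = 1.366e+07 + 6.3·407000 = 1.623e+07 m³/yr.
C = 188/1.623e+07 = 1.158e-05 kg/m³ = 0.01158 mg/L = 11.58 µg/L.

11.6 µg/L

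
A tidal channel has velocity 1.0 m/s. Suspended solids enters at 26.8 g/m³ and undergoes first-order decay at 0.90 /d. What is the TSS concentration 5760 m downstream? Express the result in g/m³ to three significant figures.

25.2 g/m³

Travel time t = 5760 m / 1.0 m/s = 5760/1.0 = 5760 s = 0.06667 d.
First-order decay: C = 26.8·exp(−0.90·0.06667) = 26.8·0.9418 = 25.24 g/m³.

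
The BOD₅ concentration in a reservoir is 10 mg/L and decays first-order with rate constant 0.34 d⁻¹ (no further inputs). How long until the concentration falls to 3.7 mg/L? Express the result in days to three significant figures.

2.92 d

t = ln(C₀/C)/k = ln(10/3.7)/0.34 = 0.9943/0.34 = 2.924 d.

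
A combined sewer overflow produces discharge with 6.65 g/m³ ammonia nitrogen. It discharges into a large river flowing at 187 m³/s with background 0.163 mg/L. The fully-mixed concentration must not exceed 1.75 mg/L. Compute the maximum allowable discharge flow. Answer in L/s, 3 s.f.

60600 L/s

Mass balance at complete mixing: C_std·(Q_w + Q_r) = Q_w·C_e + Q_r·C_b.
Rearranging, Q_w = Q_r·(C_std − C_b)/(C_e − C_std) = 187·(1.75 − 0.163) / (6.65 − 1.75) = 60.57 m³/s.
= 6.057e+04 L/s.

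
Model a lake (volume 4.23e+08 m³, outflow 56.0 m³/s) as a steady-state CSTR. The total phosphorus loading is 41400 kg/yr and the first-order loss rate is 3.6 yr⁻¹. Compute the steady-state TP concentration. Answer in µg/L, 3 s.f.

Outflow Q = 56.0 m³/s × 3.156e+07 s/yr = 1.767e+09 m³/yr.
Steady-state CSTR mass balance: W = Q·C + k·V·C, so C = W/(Q + kV).
Q + kV = 1.767e+09 + 3.6·4.23e+08 = 3.29e+09 m³/yr.
C = 41400/3.29e+09 = 1.258e-05 kg/m³ = 0.01258 mg/L = 12.58 µg/L.

12.6 µg/L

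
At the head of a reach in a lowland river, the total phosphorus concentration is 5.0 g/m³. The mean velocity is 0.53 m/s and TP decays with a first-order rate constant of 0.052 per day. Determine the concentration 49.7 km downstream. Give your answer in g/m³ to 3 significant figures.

4.73 g/m³

Travel time t = 49.7 km / 0.53 m/s = 4.97e+04/0.53 = 9.377e+04 s = 1.085 d.
First-order decay: C = 5.0·exp(−0.052·1.085) = 5.0·0.9451 = 4.726 g/m³.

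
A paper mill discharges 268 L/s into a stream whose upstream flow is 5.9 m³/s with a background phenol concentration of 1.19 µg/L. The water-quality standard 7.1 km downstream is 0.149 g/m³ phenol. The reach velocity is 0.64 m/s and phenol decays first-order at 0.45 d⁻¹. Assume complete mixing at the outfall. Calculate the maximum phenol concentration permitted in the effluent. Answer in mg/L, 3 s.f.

3.61 mg/L

268 L/s = 0.268 m³/s.
1.19 µg/L = 0.00119 mg/L.
Travel time to the compliance point: t = 7100/0.64 = 1.109e+04 s = 0.1284 d; decay factor exp(−0.45·0.1284) = 0.9439.
So the concentration just after mixing may be at most 0.149/0.9439 = 0.1579 mg/L.
Mass balance: 0.1579·6.168 = 0.268·Cₑ + 5.9·0.00119.
Cₑ = (0.9737 − 0.007021) / 0.268 = 3.607 mg/L.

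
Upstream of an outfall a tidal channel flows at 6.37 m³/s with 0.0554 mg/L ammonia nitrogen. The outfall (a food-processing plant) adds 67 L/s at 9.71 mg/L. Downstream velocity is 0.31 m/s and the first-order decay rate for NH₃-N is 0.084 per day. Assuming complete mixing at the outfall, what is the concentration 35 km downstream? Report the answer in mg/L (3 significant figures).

67 L/s = 0.067 m³/s.
After complete mixing, C₀ = (0.067·9.71 + 6.37·0.0554) / 6.437 = 0.1559 mg/L.
Travel time t = 3.5e+04 m / 0.31 m/s = 1.129e+05 s = 1.307 d.
C = 0.1559·exp(−0.084·1.307) = 0.1559·0.896 = 0.1397 mg/L.

0.140 mg/L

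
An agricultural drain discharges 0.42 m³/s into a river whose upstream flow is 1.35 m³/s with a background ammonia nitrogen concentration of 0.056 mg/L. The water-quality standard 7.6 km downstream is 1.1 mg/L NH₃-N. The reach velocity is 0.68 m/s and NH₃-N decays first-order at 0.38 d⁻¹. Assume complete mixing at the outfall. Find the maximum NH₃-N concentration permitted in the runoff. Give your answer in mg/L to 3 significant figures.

4.69 mg/L

Travel time to the compliance point: t = 7600/0.68 = 1.118e+04 s = 0.1294 d; decay factor exp(−0.38·0.1294) = 0.952.
So the concentration just after mixing may be at most 1.1/0.952 = 1.155 mg/L.
Mass balance: 1.155·1.77 = 0.42·Cₑ + 1.35·0.056.
Cₑ = (2.045 − 0.0756) / 0.42 = 4.689 mg/L.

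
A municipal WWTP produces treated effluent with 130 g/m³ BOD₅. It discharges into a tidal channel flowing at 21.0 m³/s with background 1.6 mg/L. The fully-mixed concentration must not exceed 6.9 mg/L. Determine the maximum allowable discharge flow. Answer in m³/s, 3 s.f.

Mass balance at complete mixing: C_std·(Q_w + Q_r) = Q_w·C_e + Q_r·C_b.
Rearranging, Q_w = Q_r·(C_std − C_b)/(C_e − C_std) = 21.0·(6.9 − 1.6) / (130 − 6.9) = 0.9041 m³/s.

0.904 m³/s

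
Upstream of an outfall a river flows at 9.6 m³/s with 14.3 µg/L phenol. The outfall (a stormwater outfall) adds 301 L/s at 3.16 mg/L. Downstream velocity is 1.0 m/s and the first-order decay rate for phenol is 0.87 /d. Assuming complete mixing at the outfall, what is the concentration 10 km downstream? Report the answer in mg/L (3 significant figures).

301 L/s = 0.301 m³/s.
14.3 µg/L = 0.0143 mg/L.
After complete mixing, C₀ = (0.301·3.16 + 9.6·0.0143) / 9.901 = 0.1099 mg/L.
Travel time t = 1e+04 m / 1.0 m/s = 1e+04 s = 0.1157 d.
C = 0.1099·exp(−0.87·0.1157) = 0.1099·0.9042 = 0.0994 mg/L.

0.0994 mg/L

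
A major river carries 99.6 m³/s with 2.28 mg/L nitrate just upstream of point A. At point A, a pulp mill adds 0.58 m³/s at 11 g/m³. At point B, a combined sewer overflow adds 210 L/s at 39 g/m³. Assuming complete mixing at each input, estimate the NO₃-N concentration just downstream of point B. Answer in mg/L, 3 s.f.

After input A: C = (99.6·2.28 + 0.58·11) / 100.2 = 2.33 mg/L.
210 L/s = 0.21 m³/s.
After input B: C = (100.2·2.33 + 0.21·39) / 100.4 = 2.407 mg/L.

2.41 mg/L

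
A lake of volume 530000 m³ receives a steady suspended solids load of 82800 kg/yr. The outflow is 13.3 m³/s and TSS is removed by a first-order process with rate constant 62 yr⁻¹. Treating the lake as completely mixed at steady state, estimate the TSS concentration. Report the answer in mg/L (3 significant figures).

0.183 mg/L

Outflow Q = 13.3 m³/s × 3.156e+07 s/yr = 4.197e+08 m³/yr.
Steady-state CSTR mass balance: W = Q·C + k·V·C, so C = W/(Q + kV).
Q + kV = 4.197e+08 + 62·530000 = 4.526e+08 m³/yr.
C = 82800/4.526e+08 = 0.000183 kg/m³ = 0.183 mg/L.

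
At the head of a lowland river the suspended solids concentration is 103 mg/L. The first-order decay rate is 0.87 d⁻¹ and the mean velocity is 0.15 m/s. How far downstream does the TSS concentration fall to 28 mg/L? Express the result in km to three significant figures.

19.4 km

From C = C₀·e^(−kt), t = ln(C₀/C)/k = ln(103/28)/0.87 = 1.303/0.87 = 1.497 d.
Distance = v·t = 0.15 m/s × 1.294e+05 s = 1.94e+04 m = 19.4 km.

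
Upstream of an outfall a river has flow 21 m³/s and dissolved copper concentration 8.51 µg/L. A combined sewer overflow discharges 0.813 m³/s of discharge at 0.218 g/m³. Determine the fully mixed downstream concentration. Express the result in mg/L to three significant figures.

0.0163 mg/L

8.51 µg/L = 0.00851 mg/L.
Flow-weighted mixing gives C = (0.813·0.218 + 21·0.00851) / (0.813 + 21) = 0.3559/21.81 = 0.01632 mg/L.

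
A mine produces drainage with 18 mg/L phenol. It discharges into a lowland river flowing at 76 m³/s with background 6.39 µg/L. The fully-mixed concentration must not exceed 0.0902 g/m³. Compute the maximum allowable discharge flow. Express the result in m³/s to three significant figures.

6.39 µg/L = 0.00639 mg/L.
Mass balance at complete mixing: C_std·(Q_w + Q_r) = Q_w·C_e + Q_r·C_b.
Rearranging, Q_w = Q_r·(C_std − C_b)/(C_e − C_std) = 76·(0.0902 − 0.00639) / (18 − 0.0902) = 0.3556 m³/s.

0.356 m³/s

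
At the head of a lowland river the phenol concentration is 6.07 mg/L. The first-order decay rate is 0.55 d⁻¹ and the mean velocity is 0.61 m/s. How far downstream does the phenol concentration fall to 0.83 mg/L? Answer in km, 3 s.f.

From C = C₀·e^(−kt), t = ln(C₀/C)/k = ln(6.07/0.83)/0.55 = 1.99/0.55 = 3.618 d.
Distance = v·t = 0.61 m/s × 3.126e+05 s = 1.907e+05 m = 190.7 km.

191 km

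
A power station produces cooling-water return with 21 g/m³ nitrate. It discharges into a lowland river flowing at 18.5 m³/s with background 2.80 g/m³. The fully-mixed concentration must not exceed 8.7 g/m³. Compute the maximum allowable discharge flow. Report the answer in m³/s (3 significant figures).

Mass balance at complete mixing: C_std·(Q_w + Q_r) = Q_w·C_e + Q_r·C_b.
Rearranging, Q_w = Q_r·(C_std − C_b)/(C_e − C_std) = 18.5·(8.7 − 2.8) / (21 − 8.7) = 8.874 m³/s.

8.87 m³/s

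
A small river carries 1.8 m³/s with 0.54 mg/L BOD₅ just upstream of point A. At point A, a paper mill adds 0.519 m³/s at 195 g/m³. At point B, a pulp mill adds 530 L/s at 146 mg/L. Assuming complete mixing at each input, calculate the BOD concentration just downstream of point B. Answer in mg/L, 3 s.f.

63.0 mg/L

After input A: C = (1.8·0.54 + 0.519·195) / 2.319 = 44.06 mg/L.
530 L/s = 0.53 m³/s.
After input B: C = (2.319·44.06 + 0.53·146) / 2.849 = 63.02 mg/L.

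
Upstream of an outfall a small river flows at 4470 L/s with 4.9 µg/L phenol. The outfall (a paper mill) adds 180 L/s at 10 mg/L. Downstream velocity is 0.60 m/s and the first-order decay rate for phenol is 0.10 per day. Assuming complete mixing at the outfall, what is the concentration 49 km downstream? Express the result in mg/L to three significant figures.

0.356 mg/L

180 L/s = 0.18 m³/s.
4470 L/s = 4.47 m³/s.
4.9 µg/L = 0.0049 mg/L.
After complete mixing, C₀ = (0.18·10 + 4.47·0.0049) / 4.65 = 0.3918 mg/L.
Travel time t = 4.9e+04 m / 0.60 m/s = 8.167e+04 s = 0.9452 d.
C = 0.3918·exp(−0.10·0.9452) = 0.3918·0.9098 = 0.3565 mg/L.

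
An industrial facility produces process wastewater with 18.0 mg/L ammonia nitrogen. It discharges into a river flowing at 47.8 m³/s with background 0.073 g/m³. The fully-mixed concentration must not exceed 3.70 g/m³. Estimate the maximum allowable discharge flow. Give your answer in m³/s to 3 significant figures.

12.1 m³/s

Mass balance at complete mixing: C_std·(Q_w + Q_r) = Q_w·C_e + Q_r·C_b.
Rearranging, Q_w = Q_r·(C_std − C_b)/(C_e − C_std) = 47.8·(3.7 − 0.073) / (18 − 3.7) = 12.12 m³/s.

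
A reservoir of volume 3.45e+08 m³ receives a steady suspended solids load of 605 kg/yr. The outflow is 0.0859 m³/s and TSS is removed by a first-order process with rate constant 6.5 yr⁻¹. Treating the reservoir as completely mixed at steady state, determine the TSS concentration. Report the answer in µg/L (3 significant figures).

Outflow Q = 0.0859 m³/s × 3.156e+07 s/yr = 2.711e+06 m³/yr.
Steady-state CSTR mass balance: W = Q·C + k·V·C, so C = W/(Q + kV).
Q + kV = 2.711e+06 + 6.5·3.45e+08 = 2.245e+09 m³/yr.
C = 605/2.245e+09 = 2.695e-07 kg/m³ = 0.0002695 mg/L = 0.2695 µg/L.

0.269 µg/L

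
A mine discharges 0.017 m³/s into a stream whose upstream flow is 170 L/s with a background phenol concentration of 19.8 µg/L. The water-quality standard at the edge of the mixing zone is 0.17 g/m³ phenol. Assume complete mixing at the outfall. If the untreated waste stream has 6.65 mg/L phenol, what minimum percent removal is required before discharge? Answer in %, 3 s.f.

170 L/s = 0.17 m³/s.
19.8 µg/L = 0.0198 mg/L.
Mass balance: 0.17·0.187 = 0.017·Cₑ + 0.17·0.0198.
Cₑ = (0.03179 − 0.003366) / 0.017 = 1.672 mg/L.
Required removal = 1 − 1.672/6.65 = 74.86 %.

74.9 %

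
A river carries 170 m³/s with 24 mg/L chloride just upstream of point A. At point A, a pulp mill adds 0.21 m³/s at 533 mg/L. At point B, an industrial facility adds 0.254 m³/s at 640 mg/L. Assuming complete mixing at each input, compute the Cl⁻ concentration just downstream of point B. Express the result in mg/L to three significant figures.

25.5 mg/L

After input A: C = (170·24 + 0.21·533) / 170.2 = 24.63 mg/L.
After input B: C = (170.2·24.63 + 0.254·640) / 170.5 = 25.54 mg/L.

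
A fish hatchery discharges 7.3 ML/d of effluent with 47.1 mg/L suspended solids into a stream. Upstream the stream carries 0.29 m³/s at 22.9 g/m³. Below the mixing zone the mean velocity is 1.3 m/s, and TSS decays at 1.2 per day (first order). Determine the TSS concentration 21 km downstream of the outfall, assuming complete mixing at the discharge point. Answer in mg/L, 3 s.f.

7.3 ML/d = 0.08449 m³/s.
After complete mixing, C₀ = (0.08449·47.1 + 0.29·22.9) / 0.3745 = 28.36 mg/L.
Travel time t = 2.1e+04 m / 1.3 m/s = 1.615e+04 s = 0.187 d.
C = 28.36·exp(−1.2·0.187) = 28.36·0.799 = 22.66 mg/L.

22.7 mg/L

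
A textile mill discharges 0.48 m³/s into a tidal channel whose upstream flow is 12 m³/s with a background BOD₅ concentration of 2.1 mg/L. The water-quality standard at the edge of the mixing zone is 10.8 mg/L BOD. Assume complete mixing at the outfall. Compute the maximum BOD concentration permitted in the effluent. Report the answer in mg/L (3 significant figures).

Mass balance: 10.8·12.48 = 0.48·Cₑ + 12·2.1.
Cₑ = (134.8 − 25.2) / 0.48 = 228.3 mg/L.

228 mg/L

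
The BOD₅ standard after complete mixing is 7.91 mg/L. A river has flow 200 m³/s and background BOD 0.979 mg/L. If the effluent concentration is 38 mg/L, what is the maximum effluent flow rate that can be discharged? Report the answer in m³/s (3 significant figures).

Mass balance at complete mixing: C_std·(Q_w + Q_r) = Q_w·C_e + Q_r·C_b.
Rearranging, Q_w = Q_r·(C_std − C_b)/(C_e − C_std) = 200·(7.91 − 0.979) / (38 − 7.91) = 46.07 m³/s.

46.1 m³/s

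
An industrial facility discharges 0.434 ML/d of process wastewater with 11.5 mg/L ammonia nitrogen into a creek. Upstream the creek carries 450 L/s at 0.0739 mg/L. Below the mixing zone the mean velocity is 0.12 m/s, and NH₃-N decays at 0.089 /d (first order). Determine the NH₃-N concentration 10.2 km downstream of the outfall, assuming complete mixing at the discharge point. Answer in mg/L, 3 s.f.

0.434 ML/d = 0.005023 m³/s.
450 L/s = 0.45 m³/s.
After complete mixing, C₀ = (0.005023·11.5 + 0.45·0.0739) / 0.455 = 0.2 mg/L.
Travel time t = 1.02e+04 m / 0.12 m/s = 8.5e+04 s = 0.9838 d.
C = 0.2·exp(−0.089·0.9838) = 0.2·0.9162 = 0.1833 mg/L.

0.183 mg/L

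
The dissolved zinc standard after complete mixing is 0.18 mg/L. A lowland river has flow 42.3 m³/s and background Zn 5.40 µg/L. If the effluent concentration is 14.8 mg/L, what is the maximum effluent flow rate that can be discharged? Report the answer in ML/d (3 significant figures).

43.6 ML/d

5.40 µg/L = 0.0054 mg/L.
Mass balance at complete mixing: C_std·(Q_w + Q_r) = Q_w·C_e + Q_r·C_b.
Rearranging, Q_w = Q_r·(C_std − C_b)/(C_e − C_std) = 42.3·(0.18 − 0.0054) / (14.8 − 0.18) = 0.5052 m³/s.
= 43.65 ML/d.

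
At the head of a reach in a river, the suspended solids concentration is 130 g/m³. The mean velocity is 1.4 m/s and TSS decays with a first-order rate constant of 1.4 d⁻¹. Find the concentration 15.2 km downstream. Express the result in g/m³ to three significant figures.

Travel time t = 15.2 km / 1.4 m/s = 1.52e+04/1.4 = 1.086e+04 s = 0.1257 d.
First-order decay: C = 130·exp(−1.4·0.1257) = 130·0.8387 = 109 g/m³.

109 g/m³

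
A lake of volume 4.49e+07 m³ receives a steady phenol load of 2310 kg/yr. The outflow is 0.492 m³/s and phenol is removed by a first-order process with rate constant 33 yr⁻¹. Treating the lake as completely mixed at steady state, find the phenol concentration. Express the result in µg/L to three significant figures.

Outflow Q = 0.492 m³/s × 3.156e+07 s/yr = 1.553e+07 m³/yr.
Steady-state CSTR mass balance: W = Q·C + k·V·C, so C = W/(Q + kV).
Q + kV = 1.553e+07 + 33·4.49e+07 = 1.497e+09 m³/yr.
C = 2310/1.497e+09 = 1.543e-06 kg/m³ = 0.001543 mg/L = 1.543 µg/L.

1.54 µg/L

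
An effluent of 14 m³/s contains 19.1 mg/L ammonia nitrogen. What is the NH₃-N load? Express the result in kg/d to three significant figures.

Mass flux = Q·C = 14 m³/s × 19.1 g/m³ = 267.4 g/s.
= 267.4 g/s × 86.4 = 2.31e+04 kg/d.

23100 kg/d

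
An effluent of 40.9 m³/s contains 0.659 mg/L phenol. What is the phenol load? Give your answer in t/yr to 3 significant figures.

Mass flux = Q·C = 40.9 m³/s × 0.659 g/m³ = 26.95 g/s.
= 26.95 g/s × 31.56 = 850.6 t/yr.

851 t/yr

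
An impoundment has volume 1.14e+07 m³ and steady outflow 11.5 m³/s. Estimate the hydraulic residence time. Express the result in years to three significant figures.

0.0314 yr

Q = 11.5 m³/s × 3.156e+07 s/yr = 3.629e+08 m³/yr.
Hydraulic residence time τ = V/Q = 1.14e+07/3.629e+08 = 0.03141 yr.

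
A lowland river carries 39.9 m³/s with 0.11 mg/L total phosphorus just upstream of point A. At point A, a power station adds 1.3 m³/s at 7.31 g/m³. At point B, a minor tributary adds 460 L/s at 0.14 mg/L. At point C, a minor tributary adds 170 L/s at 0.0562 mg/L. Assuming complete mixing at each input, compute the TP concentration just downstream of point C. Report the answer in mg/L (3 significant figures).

0.334 mg/L

After input A: C = (39.9·0.11 + 1.3·7.31) / 41.2 = 0.3372 mg/L.
460 L/s = 0.46 m³/s.
After input B: C = (41.2·0.3372 + 0.46·0.14) / 41.66 = 0.335 mg/L.
170 L/s = 0.17 m³/s.
After input C: C = (41.66·0.335 + 0.17·0.0562) / 41.83 = 0.3339 mg/L.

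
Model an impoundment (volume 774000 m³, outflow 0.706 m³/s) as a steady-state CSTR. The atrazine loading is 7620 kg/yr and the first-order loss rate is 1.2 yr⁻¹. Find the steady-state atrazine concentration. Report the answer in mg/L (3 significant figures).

0.328 mg/L

Outflow Q = 0.706 m³/s × 3.156e+07 s/yr = 2.228e+07 m³/yr.
Steady-state CSTR mass balance: W = Q·C + k·V·C, so C = W/(Q + kV).
Q + kV = 2.228e+07 + 1.2·774000 = 2.321e+07 m³/yr.
C = 7620/2.321e+07 = 0.0003283 kg/m³ = 0.3283 mg/L.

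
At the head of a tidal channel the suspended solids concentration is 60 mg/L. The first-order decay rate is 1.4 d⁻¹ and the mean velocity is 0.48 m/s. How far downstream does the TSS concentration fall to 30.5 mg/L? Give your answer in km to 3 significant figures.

20.0 km

From C = C₀·e^(−kt), t = ln(C₀/C)/k = ln(60/30.5)/1.4 = 0.6766/1.4 = 0.4833 d.
Distance = v·t = 0.48 m/s × 4.176e+04 s = 2.004e+04 m = 20.04 km.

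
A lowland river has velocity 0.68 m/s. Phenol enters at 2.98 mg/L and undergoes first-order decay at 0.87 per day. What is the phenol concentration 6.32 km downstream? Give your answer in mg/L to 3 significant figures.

Travel time t = 6.32 km / 0.68 m/s = 6320/0.68 = 9294 s = 0.1076 d.
First-order decay: C = 2.98·exp(−0.87·0.1076) = 2.98·0.9107 = 2.714 mg/L.

2.71 mg/L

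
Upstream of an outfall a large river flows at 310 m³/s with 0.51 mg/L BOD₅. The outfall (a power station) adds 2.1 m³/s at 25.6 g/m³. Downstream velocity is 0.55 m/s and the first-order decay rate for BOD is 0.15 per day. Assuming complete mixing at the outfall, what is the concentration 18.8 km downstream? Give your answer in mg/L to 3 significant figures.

0.640 mg/L

After complete mixing, C₀ = (2.1·25.6 + 310·0.51) / 312.1 = 0.6788 mg/L.
Travel time t = 1.88e+04 m / 0.55 m/s = 3.418e+04 s = 0.3956 d.
C = 0.6788·exp(−0.15·0.3956) = 0.6788·0.9424 = 0.6397 mg/L.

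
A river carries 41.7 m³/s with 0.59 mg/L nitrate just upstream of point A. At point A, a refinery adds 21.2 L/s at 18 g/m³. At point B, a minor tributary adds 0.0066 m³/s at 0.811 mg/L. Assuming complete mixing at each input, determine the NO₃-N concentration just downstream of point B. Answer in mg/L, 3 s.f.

21.2 L/s = 0.0212 m³/s.
After input A: C = (41.7·0.59 + 0.0212·18) / 41.72 = 0.5988 mg/L.
After input B: C = (41.72·0.5988 + 0.0066·0.811) / 41.73 = 0.5989 mg/L.

0.599 mg/L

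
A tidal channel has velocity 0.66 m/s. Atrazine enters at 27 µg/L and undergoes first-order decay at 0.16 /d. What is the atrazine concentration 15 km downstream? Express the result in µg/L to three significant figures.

25.9 µg/L

Travel time t = 15 km / 0.66 m/s = 1.5e+04/0.66 = 2.273e+04 s = 0.263 d.
First-order decay: C = 27·exp(−0.16·0.263) = 27·0.9588 = 25.89 µg/L.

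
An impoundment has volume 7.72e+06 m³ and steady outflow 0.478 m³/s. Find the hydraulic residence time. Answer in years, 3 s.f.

0.512 yr

Q = 0.478 m³/s × 3.156e+07 s/yr = 1.508e+07 m³/yr.
Hydraulic residence time τ = V/Q = 7.72e+06/1.508e+07 = 0.5118 yr.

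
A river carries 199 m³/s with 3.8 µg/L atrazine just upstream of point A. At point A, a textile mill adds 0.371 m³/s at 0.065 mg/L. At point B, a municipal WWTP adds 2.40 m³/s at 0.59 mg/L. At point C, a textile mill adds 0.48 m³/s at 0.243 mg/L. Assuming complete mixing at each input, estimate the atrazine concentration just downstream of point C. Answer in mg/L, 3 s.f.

0.0114 mg/L

3.8 µg/L = 0.0038 mg/L.
After input A: C = (199·0.0038 + 0.371·0.065) / 199.4 = 0.003914 mg/L.
After input B: C = (199.4·0.003914 + 2.4·0.59) / 201.8 = 0.01089 mg/L.
After input C: C = (201.8·0.01089 + 0.48·0.243) / 202.3 = 0.01144 mg/L.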